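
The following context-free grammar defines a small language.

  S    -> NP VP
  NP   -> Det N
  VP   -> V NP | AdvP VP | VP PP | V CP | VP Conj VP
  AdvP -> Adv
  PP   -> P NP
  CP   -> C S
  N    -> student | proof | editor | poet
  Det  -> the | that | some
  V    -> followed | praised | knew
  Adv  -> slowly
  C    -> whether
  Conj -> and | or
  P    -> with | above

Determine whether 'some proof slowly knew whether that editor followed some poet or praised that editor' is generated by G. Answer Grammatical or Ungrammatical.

Grammatical

[S [NP [Det some] [N proof]] [VP [AdvP [Adv slowly]] [VP [V knew] [CP [C whether] [S [NP [Det that] [N editor]] [VP [VP [V followed] [NP [Det some] [N poet]]] [Conj or] [VP [V praised] [NP [Det that] [N editor]]]]]]]]]
Every word is introduced by a lexical rule and the phrasal rules combine the resulting categories into a single S.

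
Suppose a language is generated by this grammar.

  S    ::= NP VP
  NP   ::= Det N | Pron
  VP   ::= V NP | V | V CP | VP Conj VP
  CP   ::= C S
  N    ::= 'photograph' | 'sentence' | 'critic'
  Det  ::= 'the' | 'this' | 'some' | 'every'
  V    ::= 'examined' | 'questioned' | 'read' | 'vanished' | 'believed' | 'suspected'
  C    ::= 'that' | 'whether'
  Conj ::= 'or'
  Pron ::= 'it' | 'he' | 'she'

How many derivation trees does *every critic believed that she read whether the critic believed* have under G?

1

[S [NP [Det every] [N critic]] [VP [V believed] [CP [C that] [S [NP [Pron she]] [VP [V read] [CP [C whether] [S [NP [Det the] [N critic]] [VP [V believed]]]]]]]]]
No rule offers an alternative attachment or grouping for any span, so this is the only derivation.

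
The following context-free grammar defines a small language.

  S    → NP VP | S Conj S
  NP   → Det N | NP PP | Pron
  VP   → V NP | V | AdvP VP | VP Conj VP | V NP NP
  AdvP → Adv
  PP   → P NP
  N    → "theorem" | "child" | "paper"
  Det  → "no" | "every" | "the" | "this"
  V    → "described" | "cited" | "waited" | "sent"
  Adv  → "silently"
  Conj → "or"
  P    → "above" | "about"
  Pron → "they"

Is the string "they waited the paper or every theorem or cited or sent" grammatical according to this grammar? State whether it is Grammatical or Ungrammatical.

For S → NP VP, the only prefix that parses as NP is 'they', but the remainder 'waited the paper or every theorem or cited or sent' is not a VP under these rules. The alternative S rule S → S Conj S likewise has no satisfying split.

Ungrammatical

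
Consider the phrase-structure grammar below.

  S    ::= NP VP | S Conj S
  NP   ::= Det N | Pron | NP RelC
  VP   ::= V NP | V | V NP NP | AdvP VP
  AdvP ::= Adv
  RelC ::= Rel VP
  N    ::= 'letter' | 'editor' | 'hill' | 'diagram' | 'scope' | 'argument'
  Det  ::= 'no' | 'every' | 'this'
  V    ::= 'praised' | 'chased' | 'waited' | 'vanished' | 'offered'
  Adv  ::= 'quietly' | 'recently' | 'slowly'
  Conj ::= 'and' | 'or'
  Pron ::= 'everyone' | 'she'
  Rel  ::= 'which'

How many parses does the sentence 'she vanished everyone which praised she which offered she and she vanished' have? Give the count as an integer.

6

Two of the 6 distinct bracketings:
[S [S [NP [Pron she]] [VP [V vanished] [NP [NP [Pron everyone]] [RelC [Rel which] [VP [V praised] [NP [NP [Pron she]] [RelC [Rel which] [VP [V offered] [NP [Pron she]]]]]]]]]] [Conj and] [S [NP [Pron she]] [VP [V vanished]]]]
[S [S [NP [Pron she]] [VP [V vanished] [NP [NP [Pron everyone]] [RelC [Rel which] [VP [V praised] [NP [NP [Pron she]] [RelC [Rel which] [VP [V offered]]]] [NP [Pron she]]]]]]] [Conj and] [S [NP [Pron she]] [VP [V vanished]]]]
The difference turns on whether VP → V NP NP is used at the relevant span, versus an alternative expansion of VP.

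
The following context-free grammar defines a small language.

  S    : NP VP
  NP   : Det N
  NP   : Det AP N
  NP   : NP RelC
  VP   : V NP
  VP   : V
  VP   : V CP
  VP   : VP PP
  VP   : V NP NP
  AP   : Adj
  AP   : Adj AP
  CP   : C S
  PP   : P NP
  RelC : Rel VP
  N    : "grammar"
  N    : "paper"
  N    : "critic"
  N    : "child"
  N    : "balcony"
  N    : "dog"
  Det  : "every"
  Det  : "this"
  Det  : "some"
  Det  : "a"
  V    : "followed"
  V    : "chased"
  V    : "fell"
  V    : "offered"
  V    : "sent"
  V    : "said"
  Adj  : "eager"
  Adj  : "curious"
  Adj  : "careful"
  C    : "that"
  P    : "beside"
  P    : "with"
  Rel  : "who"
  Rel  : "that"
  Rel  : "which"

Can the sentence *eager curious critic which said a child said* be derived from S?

Ungrammatical

For S → NP VP, no prefix of the string parses as an NP.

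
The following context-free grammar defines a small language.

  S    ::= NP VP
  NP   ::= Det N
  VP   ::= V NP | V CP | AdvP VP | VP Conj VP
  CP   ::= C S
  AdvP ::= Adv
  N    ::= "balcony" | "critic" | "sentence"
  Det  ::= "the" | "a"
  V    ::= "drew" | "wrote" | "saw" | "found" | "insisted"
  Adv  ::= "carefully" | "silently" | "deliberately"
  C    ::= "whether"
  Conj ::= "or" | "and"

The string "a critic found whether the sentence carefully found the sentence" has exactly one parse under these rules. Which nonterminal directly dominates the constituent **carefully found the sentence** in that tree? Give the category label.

S

[S [NP [Det a] [N critic]] [VP [V found] [CP [C whether] [S [NP [Det the] [N sentence]] [VP [AdvP [Adv carefully]] [VP [V found] [NP [Det the] [N sentence]]]]]]]]
The span 'carefully found the sentence' is the VP node built by VP → AdvP VP.
Its mother is the S built by S → NP VP.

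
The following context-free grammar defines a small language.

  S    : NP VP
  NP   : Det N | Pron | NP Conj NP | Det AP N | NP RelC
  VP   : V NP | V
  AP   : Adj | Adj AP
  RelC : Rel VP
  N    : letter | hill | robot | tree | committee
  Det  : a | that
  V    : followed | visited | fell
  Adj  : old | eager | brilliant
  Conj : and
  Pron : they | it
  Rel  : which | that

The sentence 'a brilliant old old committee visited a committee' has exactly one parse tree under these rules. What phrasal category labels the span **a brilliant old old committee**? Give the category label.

NP

[S [NP [Det a] [AP [Adj brilliant] [AP [Adj old] [AP [Adj old]]]] [N committee]] [VP [V visited] [NP [Det a] [N committee]]]]
The span 'a brilliant old old committee' is the NP node built by NP → Det AP N.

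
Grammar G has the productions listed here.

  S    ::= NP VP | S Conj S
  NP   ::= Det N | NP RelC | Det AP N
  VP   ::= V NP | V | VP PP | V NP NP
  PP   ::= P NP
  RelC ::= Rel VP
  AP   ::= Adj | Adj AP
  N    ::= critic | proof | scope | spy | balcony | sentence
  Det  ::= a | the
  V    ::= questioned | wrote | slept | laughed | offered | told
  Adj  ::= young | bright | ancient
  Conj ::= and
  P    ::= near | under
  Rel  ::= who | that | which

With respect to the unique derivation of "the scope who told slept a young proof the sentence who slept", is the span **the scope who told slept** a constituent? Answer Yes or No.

No

[S [NP [NP [Det the] [N scope]] [RelC [Rel who] [VP [V told]]]] [VP [V slept] [NP [Det a] [AP [Adj young]] [N proof]] [NP [NP [Det the] [N sentence]] [RelC [Rel who] [VP [V slept]]]]]]
The smallest constituent containing 'the scope who told slept' is the S spanning 'the scope who told slept a young proof the sentence who slept'; no single node in the tree dominates exactly the given words.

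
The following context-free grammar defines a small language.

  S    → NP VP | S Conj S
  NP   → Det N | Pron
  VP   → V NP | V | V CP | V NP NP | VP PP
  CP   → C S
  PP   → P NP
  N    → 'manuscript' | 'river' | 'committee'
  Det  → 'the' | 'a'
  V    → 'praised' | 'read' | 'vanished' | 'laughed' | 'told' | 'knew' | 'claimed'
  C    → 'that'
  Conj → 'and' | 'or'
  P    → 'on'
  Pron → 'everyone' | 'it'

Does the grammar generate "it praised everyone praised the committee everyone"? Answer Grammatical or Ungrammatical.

For S → NP VP, the only prefix that parses as NP is 'it', but the remainder 'praised everyone praised the committee everyone' is not a VP under these rules. The alternative S rule S → S Conj S likewise has no satisfying split.

Ungrammatical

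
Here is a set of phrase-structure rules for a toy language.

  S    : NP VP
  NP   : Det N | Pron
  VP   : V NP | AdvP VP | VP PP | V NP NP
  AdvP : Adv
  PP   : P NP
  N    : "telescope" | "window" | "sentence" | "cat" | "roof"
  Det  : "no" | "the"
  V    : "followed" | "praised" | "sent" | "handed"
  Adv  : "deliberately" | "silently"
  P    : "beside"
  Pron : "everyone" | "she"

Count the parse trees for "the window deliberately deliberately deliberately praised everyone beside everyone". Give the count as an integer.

Two of the 4 distinct bracketings:
[S [NP [Det the] [N window]] [VP [AdvP [Adv deliberately]] [VP [AdvP [Adv deliberately]] [VP [AdvP [Adv deliberately]] [VP [VP [V praised] [NP [Pron everyone]]] [PP [P beside] [NP [Pron everyone]]]]]]]]
[S [NP [Det the] [N window]] [VP [AdvP [Adv deliberately]] [VP [AdvP [Adv deliberately]] [VP [VP [AdvP [Adv deliberately]] [VP [V praised] [NP [Pron everyone]]]] [PP [P beside] [NP [Pron everyone]]]]]]]
The trees differ in how a recursive rule is bracketed over the same span.

4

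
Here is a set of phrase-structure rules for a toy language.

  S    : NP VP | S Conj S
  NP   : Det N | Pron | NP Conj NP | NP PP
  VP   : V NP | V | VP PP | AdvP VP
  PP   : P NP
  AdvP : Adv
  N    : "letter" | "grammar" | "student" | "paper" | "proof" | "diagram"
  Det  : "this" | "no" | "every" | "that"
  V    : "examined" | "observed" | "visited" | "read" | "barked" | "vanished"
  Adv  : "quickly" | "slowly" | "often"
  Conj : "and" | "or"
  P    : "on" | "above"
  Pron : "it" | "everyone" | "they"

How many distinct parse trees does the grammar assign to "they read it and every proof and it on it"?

Two of the 7 distinct bracketings:
[S [NP [Pron they]] [VP [V read] [NP [NP [Pron it]] [Conj and] [NP [NP [Det every] [N proof]] [Conj and] [NP [NP [Pron it]] [PP [P on] [NP [Pron it]]]]]]]]
[S [NP [Pron they]] [VP [V read] [NP [NP [Pron it]] [Conj and] [NP [NP [NP [Det every] [N proof]] [Conj and] [NP [Pron it]]] [PP [P on] [NP [Pron it]]]]]]]
The trees differ in how a recursive rule is bracketed over the same span.

7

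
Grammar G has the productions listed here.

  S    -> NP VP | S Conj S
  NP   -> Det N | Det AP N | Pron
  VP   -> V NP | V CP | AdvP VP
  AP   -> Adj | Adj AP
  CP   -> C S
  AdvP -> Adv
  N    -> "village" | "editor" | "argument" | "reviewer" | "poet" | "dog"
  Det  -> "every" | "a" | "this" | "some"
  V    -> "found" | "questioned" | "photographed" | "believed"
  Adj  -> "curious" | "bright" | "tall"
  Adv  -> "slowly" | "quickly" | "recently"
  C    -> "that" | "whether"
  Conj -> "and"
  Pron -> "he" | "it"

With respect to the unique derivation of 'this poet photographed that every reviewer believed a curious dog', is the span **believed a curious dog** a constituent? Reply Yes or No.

[S [NP [Det this] [N poet]] [VP [V photographed] [CP [C that] [S [NP [Det every] [N reviewer]] [VP [V believed] [NP [Det a] [AP [Adj curious]] [N dog]]]]]]]
The words 'believed a curious dog' are exhaustively dominated by a single VP node (built by VP → V NP), so they form a constituent.

Yes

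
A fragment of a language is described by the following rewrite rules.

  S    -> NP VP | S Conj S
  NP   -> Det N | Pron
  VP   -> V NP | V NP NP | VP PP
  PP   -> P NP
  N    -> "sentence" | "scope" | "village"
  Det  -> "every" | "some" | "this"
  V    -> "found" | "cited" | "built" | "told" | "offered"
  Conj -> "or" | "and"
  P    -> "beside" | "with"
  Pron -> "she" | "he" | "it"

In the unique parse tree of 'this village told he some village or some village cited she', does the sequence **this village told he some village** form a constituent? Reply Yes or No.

[S [S [NP [Det this] [N village]] [VP [V told] [NP [Pron he]] [NP [Det some] [N village]]]] [Conj or] [S [NP [Det some] [N village]] [VP [V cited] [NP [Pron she]]]]]
The words 'this village told he some village' are exhaustively dominated by a single S node (built by S → NP VP), so they form a constituent.

Yes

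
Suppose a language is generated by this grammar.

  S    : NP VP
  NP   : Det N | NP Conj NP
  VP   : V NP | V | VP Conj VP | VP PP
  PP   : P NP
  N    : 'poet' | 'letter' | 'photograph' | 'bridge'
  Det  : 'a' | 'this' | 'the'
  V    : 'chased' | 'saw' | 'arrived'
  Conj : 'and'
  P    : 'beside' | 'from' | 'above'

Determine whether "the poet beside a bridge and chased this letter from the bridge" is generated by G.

Ungrammatical

For S → NP VP, the only prefix that parses as NP is 'the poet', but the remainder 'beside a bridge and chased this letter from the bridge' is not a VP under these rules.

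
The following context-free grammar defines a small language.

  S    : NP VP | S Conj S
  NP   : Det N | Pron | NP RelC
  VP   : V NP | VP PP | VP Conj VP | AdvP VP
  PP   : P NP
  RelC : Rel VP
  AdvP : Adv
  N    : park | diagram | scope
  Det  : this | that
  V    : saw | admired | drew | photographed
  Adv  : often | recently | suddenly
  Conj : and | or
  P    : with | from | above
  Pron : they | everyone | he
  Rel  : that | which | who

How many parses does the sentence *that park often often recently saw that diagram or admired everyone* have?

4

Two of the 4 distinct bracketings:
[S [NP [Det that] [N park]] [VP [VP [AdvP [Adv often]] [VP [AdvP [Adv often]] [VP [AdvP [Adv recently]] [VP [V saw] [NP [Det that] [N diagram]]]]]] [Conj or] [VP [V admired] [NP [Pron everyone]]]]]
[S [NP [Det that] [N park]] [VP [AdvP [Adv often]] [VP [VP [AdvP [Adv often]] [VP [AdvP [Adv recently]] [VP [V saw] [NP [Det that] [N diagram]]]]] [Conj or] [VP [V admired] [NP [Pron everyone]]]]]]
The trees differ in how a recursive rule is bracketed over the same span.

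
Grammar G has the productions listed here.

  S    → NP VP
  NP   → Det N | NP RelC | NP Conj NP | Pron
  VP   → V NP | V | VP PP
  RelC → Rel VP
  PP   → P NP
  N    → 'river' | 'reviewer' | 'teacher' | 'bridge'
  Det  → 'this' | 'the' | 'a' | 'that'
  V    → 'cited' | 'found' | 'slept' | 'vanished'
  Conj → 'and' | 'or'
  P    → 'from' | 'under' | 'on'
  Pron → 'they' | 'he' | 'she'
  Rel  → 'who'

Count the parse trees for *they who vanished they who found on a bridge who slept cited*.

Two of the 7 distinct bracketings:
[S [NP [NP [Pron they]] [RelC [Rel who] [VP [V vanished] [NP [NP [Pron they]] [RelC [Rel who] [VP [VP [V found]] [PP [P on] [NP [NP [Det a] [N bridge]] [RelC [Rel who] [VP [V slept]]]]]]]]]]] [VP [V cited]]]
[S [NP [NP [Pron they]] [RelC [Rel who] [VP [V vanished] [NP [NP [NP [Pron they]] [RelC [Rel who] [VP [VP [V found]] [PP [P on] [NP [Det a] [N bridge]]]]]] [RelC [Rel who] [VP [V slept]]]]]]] [VP [V cited]]]
The trees differ in how a recursive rule is bracketed over the same span.

7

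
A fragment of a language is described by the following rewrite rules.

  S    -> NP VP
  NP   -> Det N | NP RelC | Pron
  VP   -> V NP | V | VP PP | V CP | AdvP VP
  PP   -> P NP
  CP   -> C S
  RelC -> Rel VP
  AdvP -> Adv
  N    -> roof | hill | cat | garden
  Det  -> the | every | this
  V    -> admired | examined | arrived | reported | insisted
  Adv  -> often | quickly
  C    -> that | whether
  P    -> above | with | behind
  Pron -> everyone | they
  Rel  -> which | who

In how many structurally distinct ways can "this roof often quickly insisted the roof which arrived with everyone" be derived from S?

Two of the 4 distinct bracketings:
[S [NP [Det this] [N roof]] [VP [VP [AdvP [Adv often]] [VP [AdvP [Adv quickly]] [VP [V insisted] [NP [NP [Det the] [N roof]] [RelC [Rel which] [VP [V arrived]]]]]]] [PP [P with] [NP [Pron everyone]]]]]
[S [NP [Det this] [N roof]] [VP [AdvP [Adv often]] [VP [VP [AdvP [Adv quickly]] [VP [V insisted] [NP [NP [Det the] [N roof]] [RelC [Rel which] [VP [V arrived]]]]]] [PP [P with] [NP [Pron everyone]]]]]]
The trees differ in how a recursive rule is bracketed over the same span.

4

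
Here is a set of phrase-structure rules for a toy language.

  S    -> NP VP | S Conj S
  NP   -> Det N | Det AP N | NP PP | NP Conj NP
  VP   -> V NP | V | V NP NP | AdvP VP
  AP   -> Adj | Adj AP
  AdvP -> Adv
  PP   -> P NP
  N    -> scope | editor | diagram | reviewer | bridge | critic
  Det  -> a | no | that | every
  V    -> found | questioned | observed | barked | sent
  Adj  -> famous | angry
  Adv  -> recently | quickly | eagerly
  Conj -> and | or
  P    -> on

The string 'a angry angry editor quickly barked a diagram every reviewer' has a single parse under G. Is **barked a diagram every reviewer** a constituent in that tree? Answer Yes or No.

[S [NP [Det a] [AP [Adj angry] [AP [Adj angry]]] [N editor]] [VP [AdvP [Adv quickly]] [VP [V barked] [NP [Det a] [N diagram]] [NP [Det every] [N reviewer]]]]]
The words 'barked a diagram every reviewer' are exhaustively dominated by a single VP node (built by VP → V NP NP), so they form a constituent.

Yes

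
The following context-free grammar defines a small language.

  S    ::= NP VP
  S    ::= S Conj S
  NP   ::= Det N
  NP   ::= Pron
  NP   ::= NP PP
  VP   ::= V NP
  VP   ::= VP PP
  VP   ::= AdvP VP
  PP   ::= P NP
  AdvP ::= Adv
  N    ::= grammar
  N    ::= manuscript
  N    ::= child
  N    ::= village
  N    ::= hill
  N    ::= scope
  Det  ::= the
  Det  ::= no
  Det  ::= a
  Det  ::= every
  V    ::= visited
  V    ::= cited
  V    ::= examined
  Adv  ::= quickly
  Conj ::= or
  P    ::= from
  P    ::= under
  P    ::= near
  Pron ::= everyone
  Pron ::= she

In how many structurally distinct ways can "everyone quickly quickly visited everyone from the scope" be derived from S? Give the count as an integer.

4

Two of the 4 distinct bracketings:
[S [NP [Pron everyone]] [VP [VP [AdvP [Adv quickly]] [VP [AdvP [Adv quickly]] [VP [V visited] [NP [Pron everyone]]]]] [PP [P from] [NP [Det the] [N scope]]]]]
[S [NP [Pron everyone]] [VP [AdvP [Adv quickly]] [VP [VP [AdvP [Adv quickly]] [VP [V visited] [NP [Pron everyone]]]] [PP [P from] [NP [Det the] [N scope]]]]]]
The trees differ in how a recursive rule is bracketed over the same span.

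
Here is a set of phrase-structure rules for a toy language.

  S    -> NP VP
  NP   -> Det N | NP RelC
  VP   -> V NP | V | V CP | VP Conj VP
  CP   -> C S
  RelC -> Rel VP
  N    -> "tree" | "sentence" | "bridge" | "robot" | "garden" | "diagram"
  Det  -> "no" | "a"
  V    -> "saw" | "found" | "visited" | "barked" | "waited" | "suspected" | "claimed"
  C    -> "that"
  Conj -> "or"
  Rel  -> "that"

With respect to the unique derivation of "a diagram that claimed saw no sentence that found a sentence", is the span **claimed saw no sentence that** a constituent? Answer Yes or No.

[S [NP [NP [Det a] [N diagram]] [RelC [Rel that] [VP [V claimed]]]] [VP [V saw] [NP [NP [Det no] [N sentence]] [RelC [Rel that] [VP [V found] [NP [Det a] [N sentence]]]]]]]
The smallest constituent containing 'claimed saw no sentence that' is the S spanning 'a diagram that claimed saw no sentence that found a sentence'; no single node in the tree dominates exactly the given words.

No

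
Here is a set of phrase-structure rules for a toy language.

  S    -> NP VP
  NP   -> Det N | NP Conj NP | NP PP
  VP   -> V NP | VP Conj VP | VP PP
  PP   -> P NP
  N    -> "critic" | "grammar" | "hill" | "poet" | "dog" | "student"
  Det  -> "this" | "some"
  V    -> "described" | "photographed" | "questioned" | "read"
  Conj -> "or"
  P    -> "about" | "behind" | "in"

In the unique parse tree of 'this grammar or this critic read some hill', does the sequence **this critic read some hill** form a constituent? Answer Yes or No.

No

[S [NP [NP [Det this] [N grammar]] [Conj or] [NP [Det this] [N critic]]] [VP [V read] [NP [Det some] [N hill]]]]
The smallest constituent containing 'this critic read some hill' is the S spanning 'this grammar or this critic read some hill'; no single node in the tree dominates exactly the given words.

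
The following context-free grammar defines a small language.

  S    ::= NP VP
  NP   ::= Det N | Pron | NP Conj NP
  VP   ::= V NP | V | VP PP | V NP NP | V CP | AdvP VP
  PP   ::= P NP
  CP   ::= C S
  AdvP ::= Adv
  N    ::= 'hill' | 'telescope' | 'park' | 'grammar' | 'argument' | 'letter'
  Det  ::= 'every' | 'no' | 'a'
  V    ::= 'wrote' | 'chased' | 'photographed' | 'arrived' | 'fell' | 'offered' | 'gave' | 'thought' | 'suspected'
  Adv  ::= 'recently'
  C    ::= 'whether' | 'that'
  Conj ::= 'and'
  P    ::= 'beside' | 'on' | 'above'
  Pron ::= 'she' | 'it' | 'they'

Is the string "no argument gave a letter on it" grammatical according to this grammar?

Grammatical

[S [NP [Det no] [N argument]] [VP [VP [V gave] [NP [Det a] [N letter]]] [PP [P on] [NP [Pron it]]]]]
Every word is introduced by a lexical rule and the phrasal rules combine the resulting categories into a single S.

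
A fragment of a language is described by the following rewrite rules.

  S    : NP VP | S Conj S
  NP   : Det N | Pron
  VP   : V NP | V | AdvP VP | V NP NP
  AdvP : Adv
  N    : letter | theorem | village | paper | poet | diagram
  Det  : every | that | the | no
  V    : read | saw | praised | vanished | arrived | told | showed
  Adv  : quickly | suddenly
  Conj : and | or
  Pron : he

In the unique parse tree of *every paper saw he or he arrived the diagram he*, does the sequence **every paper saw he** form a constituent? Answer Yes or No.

[S [S [NP [Det every] [N paper]] [VP [V saw] [NP [Pron he]]]] [Conj or] [S [NP [Pron he]] [VP [V arrived] [NP [Det the] [N diagram]] [NP [Pron he]]]]]
The words 'every paper saw he' are exhaustively dominated by a single S node (built by S → NP VP), so they form a constituent.

Yes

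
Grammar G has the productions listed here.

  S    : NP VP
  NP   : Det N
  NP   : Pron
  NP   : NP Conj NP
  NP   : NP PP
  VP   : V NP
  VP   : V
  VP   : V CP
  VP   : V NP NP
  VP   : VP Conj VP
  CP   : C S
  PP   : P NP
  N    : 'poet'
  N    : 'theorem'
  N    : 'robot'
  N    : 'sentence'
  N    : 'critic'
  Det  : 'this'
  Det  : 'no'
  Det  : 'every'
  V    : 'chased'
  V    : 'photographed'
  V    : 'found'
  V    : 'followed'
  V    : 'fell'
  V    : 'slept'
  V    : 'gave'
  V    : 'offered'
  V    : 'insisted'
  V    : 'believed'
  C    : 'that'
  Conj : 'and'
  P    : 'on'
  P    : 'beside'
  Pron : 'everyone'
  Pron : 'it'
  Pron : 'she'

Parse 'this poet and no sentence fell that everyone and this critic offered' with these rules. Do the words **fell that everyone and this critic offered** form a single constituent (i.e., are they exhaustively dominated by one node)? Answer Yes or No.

Yes

[S [NP [NP [Det this] [N poet]] [Conj and] [NP [Det no] [N sentence]]] [VP [V fell] [CP [C that] [S [NP [NP [Pron everyone]] [Conj and] [NP [Det this] [N critic]]] [VP [V offered]]]]]]
The words 'fell that everyone and this critic offered' are exhaustively dominated by a single VP node (built by VP → V CP), so they form a constituent.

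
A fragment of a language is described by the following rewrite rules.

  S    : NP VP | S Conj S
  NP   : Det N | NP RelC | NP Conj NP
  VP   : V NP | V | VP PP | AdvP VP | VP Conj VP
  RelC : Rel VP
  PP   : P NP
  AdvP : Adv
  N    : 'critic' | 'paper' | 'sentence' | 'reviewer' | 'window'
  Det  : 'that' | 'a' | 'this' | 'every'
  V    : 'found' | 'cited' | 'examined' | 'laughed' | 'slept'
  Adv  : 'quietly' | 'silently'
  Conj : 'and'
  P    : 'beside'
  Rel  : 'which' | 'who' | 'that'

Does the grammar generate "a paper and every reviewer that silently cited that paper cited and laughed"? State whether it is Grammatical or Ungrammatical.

Grammatical

[S [NP [NP [NP [Det a] [N paper]] [Conj and] [NP [Det every] [N reviewer]]] [RelC [Rel that] [VP [AdvP [Adv silently]] [VP [V cited] [NP [Det that] [N paper]]]]]] [VP [VP [V cited]] [Conj and] [VP [V laughed]]]]
Every word is introduced by a lexical rule and the phrasal rules combine the resulting categories into a single S.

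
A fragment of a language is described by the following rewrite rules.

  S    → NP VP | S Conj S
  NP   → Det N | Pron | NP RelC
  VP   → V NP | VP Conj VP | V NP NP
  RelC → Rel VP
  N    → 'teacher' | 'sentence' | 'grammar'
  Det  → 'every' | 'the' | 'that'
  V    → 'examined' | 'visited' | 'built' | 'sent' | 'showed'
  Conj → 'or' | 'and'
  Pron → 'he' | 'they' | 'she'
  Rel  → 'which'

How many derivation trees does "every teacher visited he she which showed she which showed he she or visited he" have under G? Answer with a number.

7

Two of the 7 distinct bracketings:
[S [NP [Det every] [N teacher]] [VP [VP [V visited] [NP [Pron he]] [NP [NP [Pron she]] [RelC [Rel which] [VP [V showed] [NP [NP [Pron she]] [RelC [Rel which] [VP [V showed] [NP [Pron he]] [NP [Pron she]]]]]]]]] [Conj or] [VP [V visited] [NP [Pron he]]]]]
[S [NP [Det every] [N teacher]] [VP [VP [V visited] [NP [Pron he]] [NP [NP [Pron she]] [RelC [Rel which] [VP [V showed] [NP [NP [Pron she]] [RelC [Rel which] [VP [V showed] [NP [Pron he]]]]] [NP [Pron she]]]]]] [Conj or] [VP [V visited] [NP [Pron he]]]]]
The trees differ in how a recursive rule is bracketed over the same span.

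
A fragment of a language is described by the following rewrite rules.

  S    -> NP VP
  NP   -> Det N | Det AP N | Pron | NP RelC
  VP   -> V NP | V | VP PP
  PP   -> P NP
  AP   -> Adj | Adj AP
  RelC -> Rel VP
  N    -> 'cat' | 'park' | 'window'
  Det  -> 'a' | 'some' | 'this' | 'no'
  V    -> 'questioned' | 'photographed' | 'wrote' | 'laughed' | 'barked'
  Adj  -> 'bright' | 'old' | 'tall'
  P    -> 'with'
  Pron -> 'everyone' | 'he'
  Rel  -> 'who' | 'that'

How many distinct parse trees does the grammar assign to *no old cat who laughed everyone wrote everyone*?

[S [NP [NP [Det no] [AP [Adj old]] [N cat]] [RelC [Rel who] [VP [V laughed] [NP [Pron everyone]]]]] [VP [V wrote] [NP [Pron everyone]]]]
No rule offers an alternative attachment or grouping for any span, so this is the only derivation.

1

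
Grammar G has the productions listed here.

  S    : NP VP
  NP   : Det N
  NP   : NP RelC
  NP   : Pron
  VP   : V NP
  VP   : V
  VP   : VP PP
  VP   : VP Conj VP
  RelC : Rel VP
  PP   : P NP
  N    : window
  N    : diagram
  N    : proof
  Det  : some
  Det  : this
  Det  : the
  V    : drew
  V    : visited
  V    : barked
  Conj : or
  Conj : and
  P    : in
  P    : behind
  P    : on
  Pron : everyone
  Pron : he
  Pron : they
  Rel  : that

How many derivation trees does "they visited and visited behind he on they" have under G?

3

Two of the 3 distinct bracketings:
[S [NP [Pron they]] [VP [VP [VP [VP [V visited]] [Conj and] [VP [V visited]]] [PP [P behind] [NP [Pron he]]]] [PP [P on] [NP [Pron they]]]]]
[S [NP [Pron they]] [VP [VP [VP [V visited]] [Conj and] [VP [VP [V visited]] [PP [P behind] [NP [Pron he]]]]] [PP [P on] [NP [Pron they]]]]]
The trees differ in how a recursive rule is bracketed over the same span.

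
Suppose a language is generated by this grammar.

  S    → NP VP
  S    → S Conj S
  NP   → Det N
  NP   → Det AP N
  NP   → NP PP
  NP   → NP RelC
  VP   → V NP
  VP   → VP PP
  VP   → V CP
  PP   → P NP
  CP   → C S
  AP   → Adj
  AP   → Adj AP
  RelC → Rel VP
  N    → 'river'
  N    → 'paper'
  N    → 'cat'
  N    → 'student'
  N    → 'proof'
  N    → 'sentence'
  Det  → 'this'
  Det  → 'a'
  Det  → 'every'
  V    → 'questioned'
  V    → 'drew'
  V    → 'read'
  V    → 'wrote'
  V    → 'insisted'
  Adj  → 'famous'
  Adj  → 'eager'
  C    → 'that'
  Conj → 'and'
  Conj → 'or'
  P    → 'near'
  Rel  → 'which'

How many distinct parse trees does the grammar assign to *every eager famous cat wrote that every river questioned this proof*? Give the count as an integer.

1

[S [NP [Det every] [AP [Adj eager] [AP [Adj famous]]] [N cat]] [VP [V wrote] [CP [C that] [S [NP [Det every] [N river]] [VP [V questioned] [NP [Det this] [N proof]]]]]]]
No rule offers an alternative attachment or grouping for any span, so this is the only derivation.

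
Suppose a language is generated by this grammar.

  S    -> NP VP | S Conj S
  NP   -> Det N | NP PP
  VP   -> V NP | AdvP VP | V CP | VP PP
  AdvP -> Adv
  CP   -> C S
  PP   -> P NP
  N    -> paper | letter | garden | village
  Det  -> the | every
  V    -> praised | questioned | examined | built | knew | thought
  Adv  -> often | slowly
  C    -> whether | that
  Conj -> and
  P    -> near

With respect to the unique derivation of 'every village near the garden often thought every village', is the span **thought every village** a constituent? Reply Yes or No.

[S [NP [NP [Det every] [N village]] [PP [P near] [NP [Det the] [N garden]]]] [VP [AdvP [Adv often]] [VP [V thought] [NP [Det every] [N village]]]]]
The words 'thought every village' are exhaustively dominated by a single VP node (built by VP → V NP), so they form a constituent.

Yes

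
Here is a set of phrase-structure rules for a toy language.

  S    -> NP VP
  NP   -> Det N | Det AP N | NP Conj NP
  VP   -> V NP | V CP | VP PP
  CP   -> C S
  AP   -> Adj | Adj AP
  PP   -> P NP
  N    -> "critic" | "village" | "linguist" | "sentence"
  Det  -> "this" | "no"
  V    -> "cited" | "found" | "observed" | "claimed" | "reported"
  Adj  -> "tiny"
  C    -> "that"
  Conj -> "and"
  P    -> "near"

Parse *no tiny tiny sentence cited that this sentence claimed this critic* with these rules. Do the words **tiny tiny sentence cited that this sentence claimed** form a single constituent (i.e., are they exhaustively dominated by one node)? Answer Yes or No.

No

[S [NP [Det no] [AP [Adj tiny] [AP [Adj tiny]]] [N sentence]] [VP [V cited] [CP [C that] [S [NP [Det this] [N sentence]] [VP [V claimed] [NP [Det this] [N critic]]]]]]]
The smallest constituent containing 'tiny tiny sentence cited that this sentence claimed' is the S spanning 'no tiny tiny sentence cited that this sentence claimed this critic'; no single node in the tree dominates exactly the given words.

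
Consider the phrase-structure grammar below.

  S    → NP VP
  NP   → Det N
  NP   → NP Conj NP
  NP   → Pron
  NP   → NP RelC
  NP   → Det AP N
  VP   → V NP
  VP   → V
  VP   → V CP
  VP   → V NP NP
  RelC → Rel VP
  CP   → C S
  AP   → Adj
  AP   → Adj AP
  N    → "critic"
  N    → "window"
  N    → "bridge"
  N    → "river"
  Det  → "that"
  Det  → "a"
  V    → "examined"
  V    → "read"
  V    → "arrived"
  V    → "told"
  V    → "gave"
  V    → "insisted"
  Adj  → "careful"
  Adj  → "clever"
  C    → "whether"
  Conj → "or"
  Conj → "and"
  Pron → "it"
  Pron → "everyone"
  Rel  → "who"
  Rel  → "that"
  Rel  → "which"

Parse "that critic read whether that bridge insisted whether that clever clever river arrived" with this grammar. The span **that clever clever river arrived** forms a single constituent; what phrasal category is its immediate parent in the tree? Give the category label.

CP

[S [NP [Det that] [N critic]] [VP [V read] [CP [C whether] [S [NP [Det that] [N bridge]] [VP [V insisted] [CP [C whether] [S [NP [Det that] [AP [Adj clever] [AP [Adj clever]]] [N river]] [VP [V arrived]]]]]]]]]
The span 'that clever clever river arrived' is the S node built by S → NP VP.
Its mother is the CP built by CP → C S.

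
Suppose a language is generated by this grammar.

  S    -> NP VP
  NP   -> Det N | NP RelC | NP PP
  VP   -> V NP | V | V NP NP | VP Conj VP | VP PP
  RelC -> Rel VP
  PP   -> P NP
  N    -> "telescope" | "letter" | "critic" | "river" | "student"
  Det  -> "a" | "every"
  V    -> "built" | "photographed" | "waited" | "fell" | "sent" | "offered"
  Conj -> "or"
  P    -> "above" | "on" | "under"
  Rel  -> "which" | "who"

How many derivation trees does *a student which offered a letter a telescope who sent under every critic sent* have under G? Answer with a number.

Two of the 6 distinct bracketings:
[S [NP [NP [Det a] [N student]] [RelC [Rel which] [VP [V offered] [NP [Det a] [N letter]] [NP [NP [Det a] [N telescope]] [RelC [Rel who] [VP [VP [V sent]] [PP [P under] [NP [Det every] [N critic]]]]]]]]] [VP [V sent]]]
[S [NP [NP [Det a] [N student]] [RelC [Rel which] [VP [V offered] [NP [Det a] [N letter]] [NP [NP [NP [Det a] [N telescope]] [RelC [Rel who] [VP [V sent]]]] [PP [P under] [NP [Det every] [N critic]]]]]]] [VP [V sent]]]
The difference turns on whether NP → NP PP is used at the relevant span, versus an alternative expansion of NP.

6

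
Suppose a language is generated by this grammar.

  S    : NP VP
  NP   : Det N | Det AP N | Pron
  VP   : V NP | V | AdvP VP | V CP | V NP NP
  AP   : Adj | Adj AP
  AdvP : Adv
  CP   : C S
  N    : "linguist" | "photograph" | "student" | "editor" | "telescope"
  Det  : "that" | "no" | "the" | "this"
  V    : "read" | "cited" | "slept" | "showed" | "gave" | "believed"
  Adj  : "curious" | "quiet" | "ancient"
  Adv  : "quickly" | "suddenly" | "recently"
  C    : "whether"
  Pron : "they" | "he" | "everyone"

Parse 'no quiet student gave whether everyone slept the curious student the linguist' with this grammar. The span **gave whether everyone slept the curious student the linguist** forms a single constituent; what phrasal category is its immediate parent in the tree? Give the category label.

S

[S [NP [Det no] [AP [Adj quiet]] [N student]] [VP [V gave] [CP [C whether] [S [NP [Pron everyone]] [VP [V slept] [NP [Det the] [AP [Adj curious]] [N student]] [NP [Det the] [N linguist]]]]]]]
The span 'gave whether everyone slept the curious student the linguist' is the VP node built by VP → V CP.
Its mother is the S built by S → NP VP.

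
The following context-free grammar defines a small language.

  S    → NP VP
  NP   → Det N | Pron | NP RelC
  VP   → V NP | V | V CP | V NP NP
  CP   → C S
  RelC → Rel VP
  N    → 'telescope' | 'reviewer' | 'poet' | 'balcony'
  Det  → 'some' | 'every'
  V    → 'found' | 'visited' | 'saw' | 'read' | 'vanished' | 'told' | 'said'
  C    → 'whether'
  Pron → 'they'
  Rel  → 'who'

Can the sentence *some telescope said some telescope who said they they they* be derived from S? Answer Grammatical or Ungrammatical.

Grammatical

[S [NP [Det some] [N telescope]] [VP [V said] [NP [NP [Det some] [N telescope]] [RelC [Rel who] [VP [V said] [NP [Pron they]] [NP [Pron they]]]]] [NP [Pron they]]]]
The bracketing above is licensed at every node by one of the given productions, with S at the root.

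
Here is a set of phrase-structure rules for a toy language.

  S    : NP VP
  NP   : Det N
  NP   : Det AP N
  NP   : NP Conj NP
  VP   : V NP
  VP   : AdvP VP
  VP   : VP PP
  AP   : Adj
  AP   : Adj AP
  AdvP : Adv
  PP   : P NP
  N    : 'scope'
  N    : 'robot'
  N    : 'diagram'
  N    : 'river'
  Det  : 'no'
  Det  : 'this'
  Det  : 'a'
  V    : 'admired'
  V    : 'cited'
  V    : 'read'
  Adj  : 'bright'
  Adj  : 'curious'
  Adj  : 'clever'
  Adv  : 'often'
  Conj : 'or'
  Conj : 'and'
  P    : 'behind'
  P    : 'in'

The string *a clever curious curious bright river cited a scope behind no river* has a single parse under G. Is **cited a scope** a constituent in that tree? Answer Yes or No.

[S [NP [Det a] [AP [Adj clever] [AP [Adj curious] [AP [Adj curious] [AP [Adj bright]]]]] [N river]] [VP [VP [V cited] [NP [Det a] [N scope]]] [PP [P behind] [NP [Det no] [N river]]]]]
The words 'cited a scope' are exhaustively dominated by a single VP node (built by VP → V NP), so they form a constituent.

Yes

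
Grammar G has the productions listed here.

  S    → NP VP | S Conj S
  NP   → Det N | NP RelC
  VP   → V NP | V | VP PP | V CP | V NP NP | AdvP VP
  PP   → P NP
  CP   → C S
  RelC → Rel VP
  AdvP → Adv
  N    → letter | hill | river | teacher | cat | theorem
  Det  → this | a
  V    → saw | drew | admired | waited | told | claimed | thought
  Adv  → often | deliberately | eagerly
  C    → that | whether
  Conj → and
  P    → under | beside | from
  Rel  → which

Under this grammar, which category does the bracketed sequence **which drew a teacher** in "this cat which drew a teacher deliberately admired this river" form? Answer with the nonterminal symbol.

RelC

[S [NP [NP [Det this] [N cat]] [RelC [Rel which] [VP [V drew] [NP [Det a] [N teacher]]]]] [VP [AdvP [Adv deliberately]] [VP [V admired] [NP [Det this] [N river]]]]]
The span 'which drew a teacher' is the RelC node built by RelC → Rel VP.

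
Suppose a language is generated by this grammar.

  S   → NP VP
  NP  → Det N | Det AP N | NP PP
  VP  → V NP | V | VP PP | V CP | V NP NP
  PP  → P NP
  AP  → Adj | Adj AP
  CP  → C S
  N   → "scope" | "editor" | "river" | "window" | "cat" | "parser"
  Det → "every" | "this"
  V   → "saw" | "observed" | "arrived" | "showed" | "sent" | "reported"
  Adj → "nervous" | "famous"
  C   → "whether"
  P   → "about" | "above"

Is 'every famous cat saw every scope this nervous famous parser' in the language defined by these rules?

Grammatical

[S [NP [Det every] [AP [Adj famous]] [N cat]] [VP [V saw] [NP [Det every] [N scope]] [NP [Det this] [AP [Adj nervous] [AP [Adj famous]]] [N parser]]]]
Each bracket corresponds to one application of a listed rule, so the string is derivable from S.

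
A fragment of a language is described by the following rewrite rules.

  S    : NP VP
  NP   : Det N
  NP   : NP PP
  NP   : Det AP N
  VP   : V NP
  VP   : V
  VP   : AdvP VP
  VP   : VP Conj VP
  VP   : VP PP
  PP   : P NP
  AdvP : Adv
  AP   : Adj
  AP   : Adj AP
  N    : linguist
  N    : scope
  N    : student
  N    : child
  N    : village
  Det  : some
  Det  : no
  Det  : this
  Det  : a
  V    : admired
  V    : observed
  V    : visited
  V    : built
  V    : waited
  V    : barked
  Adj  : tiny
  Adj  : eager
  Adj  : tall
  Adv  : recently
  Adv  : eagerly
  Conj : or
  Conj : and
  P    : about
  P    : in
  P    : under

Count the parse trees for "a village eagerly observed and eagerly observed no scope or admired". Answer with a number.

7

Two of the 7 distinct bracketings:
[S [NP [Det a] [N village]] [VP [AdvP [Adv eagerly]] [VP [VP [V observed]] [Conj and] [VP [AdvP [Adv eagerly]] [VP [VP [V observed] [NP [Det no] [N scope]]] [Conj or] [VP [V admired]]]]]]]
[S [NP [Det a] [N village]] [VP [AdvP [Adv eagerly]] [VP [VP [V observed]] [Conj and] [VP [VP [AdvP [Adv eagerly]] [VP [V observed] [NP [Det no] [N scope]]]] [Conj or] [VP [V admired]]]]]]
The trees differ in how a recursive rule is bracketed over the same span.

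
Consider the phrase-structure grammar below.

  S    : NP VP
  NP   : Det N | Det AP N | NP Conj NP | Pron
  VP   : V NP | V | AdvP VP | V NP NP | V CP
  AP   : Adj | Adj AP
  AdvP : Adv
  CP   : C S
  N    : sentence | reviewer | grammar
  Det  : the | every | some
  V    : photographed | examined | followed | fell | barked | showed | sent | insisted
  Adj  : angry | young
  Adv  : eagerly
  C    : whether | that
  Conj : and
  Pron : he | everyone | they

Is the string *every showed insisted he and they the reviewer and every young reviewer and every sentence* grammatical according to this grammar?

A Det word can never sit immediately before a V word in any string this grammar generates, so the substring 'every showed' rules out a derivation.

Ungrammatical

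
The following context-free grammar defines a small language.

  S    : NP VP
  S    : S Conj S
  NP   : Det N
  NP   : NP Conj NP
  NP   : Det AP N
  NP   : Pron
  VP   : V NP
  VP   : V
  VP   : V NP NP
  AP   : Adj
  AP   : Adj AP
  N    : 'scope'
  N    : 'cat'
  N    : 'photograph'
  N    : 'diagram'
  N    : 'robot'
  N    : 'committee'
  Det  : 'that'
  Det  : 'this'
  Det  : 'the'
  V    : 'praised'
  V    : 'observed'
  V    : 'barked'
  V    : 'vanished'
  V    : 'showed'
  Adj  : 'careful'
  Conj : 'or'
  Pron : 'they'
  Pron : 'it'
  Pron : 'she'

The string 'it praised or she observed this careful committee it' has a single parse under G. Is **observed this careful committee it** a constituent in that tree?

[S [S [NP [Pron it]] [VP [V praised]]] [Conj or] [S [NP [Pron she]] [VP [V observed] [NP [Det this] [AP [Adj careful]] [N committee]] [NP [Pron it]]]]]
The words 'observed this careful committee it' are exhaustively dominated by a single VP node (built by VP → V NP NP), so they form a constituent.

Yes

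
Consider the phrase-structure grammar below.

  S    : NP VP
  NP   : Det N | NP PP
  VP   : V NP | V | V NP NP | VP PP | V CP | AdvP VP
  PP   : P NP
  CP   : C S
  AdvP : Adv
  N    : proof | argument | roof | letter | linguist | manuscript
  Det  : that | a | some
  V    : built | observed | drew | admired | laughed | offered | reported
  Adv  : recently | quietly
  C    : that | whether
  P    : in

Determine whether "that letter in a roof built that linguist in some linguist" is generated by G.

Grammatical

[S [NP [NP [Det that] [N letter]] [PP [P in] [NP [Det a] [N roof]]]] [VP [V built] [NP [NP [Det that] [N linguist]] [PP [P in] [NP [Det some] [N linguist]]]]]]
Every word is introduced by a lexical rule and the phrasal rules combine the resulting categories into a single S.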